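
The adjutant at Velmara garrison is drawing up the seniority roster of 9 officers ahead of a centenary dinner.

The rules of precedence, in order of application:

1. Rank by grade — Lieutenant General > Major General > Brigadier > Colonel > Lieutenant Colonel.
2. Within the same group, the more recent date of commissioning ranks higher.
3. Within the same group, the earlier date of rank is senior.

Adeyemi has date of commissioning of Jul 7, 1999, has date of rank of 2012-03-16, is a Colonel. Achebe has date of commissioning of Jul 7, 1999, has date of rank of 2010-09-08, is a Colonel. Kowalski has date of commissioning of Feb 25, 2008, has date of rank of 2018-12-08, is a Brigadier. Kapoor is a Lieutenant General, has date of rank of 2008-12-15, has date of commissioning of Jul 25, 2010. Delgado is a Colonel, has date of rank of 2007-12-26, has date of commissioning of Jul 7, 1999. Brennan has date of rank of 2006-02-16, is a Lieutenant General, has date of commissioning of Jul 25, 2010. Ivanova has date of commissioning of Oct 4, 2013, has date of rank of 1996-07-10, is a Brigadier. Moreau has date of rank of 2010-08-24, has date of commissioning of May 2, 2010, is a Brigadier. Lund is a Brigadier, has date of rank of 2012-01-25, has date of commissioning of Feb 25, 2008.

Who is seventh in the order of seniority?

Delgado

By grade: Brennan and Kapoor (Lieutenant General); then Ivanova, Moreau, Lund and Kowalski (Brigadier); then Delgado, Achebe and Adeyemi (Colonel).
Brennan and Kapoor both have date of commissioning Jul 25, 2010, so the next rule applies.
Among Brennan and Kapoor, by date of rank (earlier first): Brennan (2006-02-16) before Kapoor (2008-12-15).
Among Ivanova, Moreau, Lund and Kowalski, by date of commissioning (later first): Ivanova (Oct 4, 2013) before Moreau (May 2, 2010) before Lund and Kowalski (Feb 25, 2008).
Among Lund and Kowalski, by date of rank (earlier first): Lund (2012-01-25) before Kowalski (2018-12-08).
Delgado, Achebe and Adeyemi all have date of commissioning Jul 7, 1999, so the next rule applies.
Among Delgado, Achebe and Adeyemi, by date of rank (earlier first): Delgado (2007-12-26) before Achebe (2010-09-08) before Adeyemi (2012-03-16).
Order: Brennan, Kapoor, Ivanova, Moreau, Lund, Kowalski, Delgado, Achebe, Adeyemi.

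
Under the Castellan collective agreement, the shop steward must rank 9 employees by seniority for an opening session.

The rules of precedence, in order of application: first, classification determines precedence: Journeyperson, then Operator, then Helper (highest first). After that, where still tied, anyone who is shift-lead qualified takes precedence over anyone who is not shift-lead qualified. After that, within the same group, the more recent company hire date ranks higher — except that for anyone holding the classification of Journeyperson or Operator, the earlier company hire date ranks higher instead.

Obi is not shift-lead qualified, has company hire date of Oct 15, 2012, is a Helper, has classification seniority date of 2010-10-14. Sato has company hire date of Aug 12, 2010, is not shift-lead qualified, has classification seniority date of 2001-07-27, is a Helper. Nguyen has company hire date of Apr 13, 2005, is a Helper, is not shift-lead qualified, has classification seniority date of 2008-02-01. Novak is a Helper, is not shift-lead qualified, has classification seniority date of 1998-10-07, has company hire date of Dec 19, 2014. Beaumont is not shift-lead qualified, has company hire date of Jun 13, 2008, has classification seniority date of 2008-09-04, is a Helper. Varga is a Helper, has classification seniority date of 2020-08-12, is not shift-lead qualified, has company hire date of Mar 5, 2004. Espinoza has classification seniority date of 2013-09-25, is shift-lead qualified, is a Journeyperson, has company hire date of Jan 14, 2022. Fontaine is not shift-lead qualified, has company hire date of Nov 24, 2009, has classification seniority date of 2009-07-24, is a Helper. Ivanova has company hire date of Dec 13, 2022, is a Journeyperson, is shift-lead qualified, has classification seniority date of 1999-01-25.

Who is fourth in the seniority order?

By classification: Espinoza and Ivanova (Journeyperson); then Novak, Obi, Sato, Fontaine, Beaumont, Nguyen and Varga (Helper).
Espinoza and Ivanova are each shift-lead qualified, so the next rule applies.
Among Espinoza and Ivanova, by company hire date (earlier first) (reversed rule for this group): Espinoza (Jan 14, 2022) before Ivanova (Dec 13, 2022).
Novak, Obi, Sato, Fontaine, Beaumont, Nguyen and Varga are each not shift-lead qualified, so the next rule applies.
Among Novak, Obi, Sato, Fontaine, Beaumont, Nguyen and Varga, by company hire date (later first): Novak (Dec 19, 2014) before Obi (Oct 15, 2012) before Sato (Aug 12, 2010) before Fontaine (Nov 24, 2009) before Beaumont (Jun 13, 2008) before Nguyen (Apr 13, 2005) before Varga (Mar 5, 2004).
Order: Espinoza, Ivanova, Novak, Obi, Sato, Fontaine, Beaumont, Nguyen, Varga.

Obi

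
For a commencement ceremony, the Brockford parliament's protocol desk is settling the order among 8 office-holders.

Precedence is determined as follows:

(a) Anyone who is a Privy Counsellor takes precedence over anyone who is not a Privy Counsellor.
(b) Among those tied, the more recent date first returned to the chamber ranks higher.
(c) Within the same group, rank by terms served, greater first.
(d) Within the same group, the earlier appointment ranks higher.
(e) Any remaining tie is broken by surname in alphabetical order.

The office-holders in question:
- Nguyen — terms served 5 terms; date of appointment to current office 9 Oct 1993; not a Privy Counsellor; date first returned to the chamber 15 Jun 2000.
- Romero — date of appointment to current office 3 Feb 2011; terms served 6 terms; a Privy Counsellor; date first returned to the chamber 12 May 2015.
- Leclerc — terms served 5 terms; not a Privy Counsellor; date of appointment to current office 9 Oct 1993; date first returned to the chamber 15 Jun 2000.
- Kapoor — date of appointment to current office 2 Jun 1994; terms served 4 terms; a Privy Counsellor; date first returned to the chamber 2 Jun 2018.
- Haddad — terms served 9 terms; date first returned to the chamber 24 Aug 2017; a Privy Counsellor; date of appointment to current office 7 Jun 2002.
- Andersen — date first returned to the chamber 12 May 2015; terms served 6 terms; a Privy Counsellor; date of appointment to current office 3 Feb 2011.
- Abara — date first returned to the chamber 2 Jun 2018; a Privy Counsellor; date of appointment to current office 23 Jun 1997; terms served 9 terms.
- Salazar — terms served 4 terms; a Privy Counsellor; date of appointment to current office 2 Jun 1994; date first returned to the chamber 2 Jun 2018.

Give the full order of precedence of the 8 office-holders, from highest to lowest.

By the first rule: Abara, Kapoor, Salazar, Haddad, Andersen and Romero (each a Privy Counsellor); then Leclerc and Nguyen (both not a Privy Counsellor).
Among Abara, Kapoor, Salazar, Haddad, Andersen and Romero, by date first returned to the chamber (later first): Abara, Kapoor and Salazar (2 Jun 2018) before Haddad (24 Aug 2017) before Andersen and Romero (12 May 2015).
Among Abara, Kapoor and Salazar, by terms served (higher first): Abara (9 terms) before Kapoor and Salazar (4 terms).
Kapoor and Salazar both have date of appointment to current office 2 Jun 1994, so the next rule applies.
Among Kapoor and Salazar, alphabetically by surname: Kapoor before Salazar.
Andersen and Romero both have terms served 6 terms, so the next rule applies.
Andersen and Romero both have date of appointment to current office 3 Feb 2011, so the next rule applies.
Among Andersen and Romero, alphabetically by surname: Andersen before Romero.
Leclerc and Nguyen both have date first returned to the chamber 15 Jun 2000, so the next rule applies.
Leclerc and Nguyen both have terms served 5 terms, so the next rule applies.
Leclerc and Nguyen both have date of appointment to current office 9 Oct 1993, so the next rule applies.
Among Leclerc and Nguyen, alphabetically by surname: Leclerc before Nguyen.
Full order: Abara, Kapoor, Salazar, Haddad, Andersen, Romero, Leclerc, Nguyen.

Abara, Kapoor, Salazar, Haddad, Andersen, Romero, Leclerc, Nguyen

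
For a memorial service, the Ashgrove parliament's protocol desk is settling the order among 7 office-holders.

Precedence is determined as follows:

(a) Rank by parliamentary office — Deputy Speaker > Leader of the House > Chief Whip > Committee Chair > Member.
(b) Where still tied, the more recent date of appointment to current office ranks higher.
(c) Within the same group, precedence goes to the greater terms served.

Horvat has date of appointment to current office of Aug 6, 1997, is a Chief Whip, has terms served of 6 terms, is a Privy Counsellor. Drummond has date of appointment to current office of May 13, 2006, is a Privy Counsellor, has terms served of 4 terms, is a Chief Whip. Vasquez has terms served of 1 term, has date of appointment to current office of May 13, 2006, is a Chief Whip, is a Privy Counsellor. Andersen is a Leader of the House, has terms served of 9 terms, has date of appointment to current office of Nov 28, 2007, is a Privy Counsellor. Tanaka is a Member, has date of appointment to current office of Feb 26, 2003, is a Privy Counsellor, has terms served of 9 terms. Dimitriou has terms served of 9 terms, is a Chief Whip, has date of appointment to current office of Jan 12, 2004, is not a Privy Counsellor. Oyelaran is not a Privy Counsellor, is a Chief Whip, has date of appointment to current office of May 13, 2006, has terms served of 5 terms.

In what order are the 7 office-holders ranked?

By parliamentary office: Andersen (Leader of the House); then Oyelaran, Drummond, Vasquez, Dimitriou and Horvat (Chief Whip); then Tanaka (Member).
Among Oyelaran, Drummond, Vasquez, Dimitriou and Horvat, by date of appointment to current office (later first): Oyelaran, Drummond and Vasquez (May 13, 2006) before Dimitriou (Jan 12, 2004) before Horvat (Aug 6, 1997).
Among Oyelaran, Drummond and Vasquez, by terms served (higher first): Oyelaran (5 terms) before Drummond (4 terms) before Vasquez (1 term).
Full order: Andersen, Oyelaran, Drummond, Vasquez, Dimitriou, Horvat, Tanaka.

Andersen, Oyelaran, Drummond, Vasquez, Dimitriou, Horvat, Tanaka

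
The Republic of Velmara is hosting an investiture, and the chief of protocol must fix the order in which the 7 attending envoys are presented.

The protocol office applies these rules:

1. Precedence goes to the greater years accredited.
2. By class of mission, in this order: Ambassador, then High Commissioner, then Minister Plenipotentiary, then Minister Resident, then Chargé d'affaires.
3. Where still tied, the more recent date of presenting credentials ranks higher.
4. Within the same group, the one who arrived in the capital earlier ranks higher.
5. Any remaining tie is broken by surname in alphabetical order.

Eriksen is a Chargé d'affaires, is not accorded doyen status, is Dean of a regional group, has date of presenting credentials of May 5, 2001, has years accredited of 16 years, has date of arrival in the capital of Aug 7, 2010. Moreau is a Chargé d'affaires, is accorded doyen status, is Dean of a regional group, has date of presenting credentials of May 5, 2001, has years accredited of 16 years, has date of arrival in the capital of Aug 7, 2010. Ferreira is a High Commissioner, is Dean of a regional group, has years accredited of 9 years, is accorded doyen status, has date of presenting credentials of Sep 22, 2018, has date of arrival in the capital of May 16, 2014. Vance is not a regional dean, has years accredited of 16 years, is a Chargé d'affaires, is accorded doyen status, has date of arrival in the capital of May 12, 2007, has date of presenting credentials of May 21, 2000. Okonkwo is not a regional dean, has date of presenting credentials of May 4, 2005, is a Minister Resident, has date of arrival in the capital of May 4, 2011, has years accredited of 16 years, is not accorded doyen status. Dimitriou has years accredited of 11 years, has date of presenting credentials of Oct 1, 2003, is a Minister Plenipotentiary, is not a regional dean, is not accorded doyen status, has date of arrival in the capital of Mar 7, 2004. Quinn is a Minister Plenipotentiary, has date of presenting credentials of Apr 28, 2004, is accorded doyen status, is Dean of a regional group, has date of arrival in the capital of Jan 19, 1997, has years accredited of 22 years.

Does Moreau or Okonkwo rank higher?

By years accredited (higher first): Quinn (22 years); then Okonkwo, Eriksen, Moreau and Vance (each 16 years); then Dimitriou (11 years); then Ferreira (9 years).
Among Okonkwo, Eriksen, Moreau and Vance, by class of mission: Okonkwo (Minister Resident) before Eriksen, Moreau and Vance (Chargé d'affaires).
Among Eriksen, Moreau and Vance, by date of presenting credentials (later first): Eriksen and Moreau (May 5, 2001) before Vance (May 21, 2000).
Eriksen and Moreau both have date of arrival in the capital Aug 7, 2010, so the next rule applies.
Among Eriksen and Moreau, alphabetically by surname: Eriksen before Moreau.
So Okonkwo takes precedence.

Okonkwo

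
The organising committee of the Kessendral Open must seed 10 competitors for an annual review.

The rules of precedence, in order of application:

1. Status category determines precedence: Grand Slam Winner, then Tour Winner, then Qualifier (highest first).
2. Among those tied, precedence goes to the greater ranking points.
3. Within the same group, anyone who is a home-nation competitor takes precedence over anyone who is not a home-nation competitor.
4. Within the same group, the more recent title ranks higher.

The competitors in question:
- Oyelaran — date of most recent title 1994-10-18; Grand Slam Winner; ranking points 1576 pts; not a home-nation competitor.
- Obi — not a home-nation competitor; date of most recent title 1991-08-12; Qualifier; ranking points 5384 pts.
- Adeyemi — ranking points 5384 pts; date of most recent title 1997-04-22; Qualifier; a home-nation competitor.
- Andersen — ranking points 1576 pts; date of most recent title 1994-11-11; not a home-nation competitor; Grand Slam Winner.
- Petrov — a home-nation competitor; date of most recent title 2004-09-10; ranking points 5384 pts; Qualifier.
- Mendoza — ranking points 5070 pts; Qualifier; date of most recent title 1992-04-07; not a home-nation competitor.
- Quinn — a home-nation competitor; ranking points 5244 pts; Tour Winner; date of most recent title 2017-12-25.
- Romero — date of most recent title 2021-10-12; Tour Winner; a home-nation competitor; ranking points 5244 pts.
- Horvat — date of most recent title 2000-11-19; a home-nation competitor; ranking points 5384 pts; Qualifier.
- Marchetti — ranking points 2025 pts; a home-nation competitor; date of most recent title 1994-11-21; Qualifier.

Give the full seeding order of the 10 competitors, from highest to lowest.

Andersen, Oyelaran, Romero, Quinn, Petrov, Horvat, Adeyemi, Obi, Mendoza, Marchetti

By status category: Andersen and Oyelaran (Grand Slam Winner); then Romero and Quinn (Tour Winner); then Petrov, Horvat, Adeyemi, Obi, Mendoza and Marchetti (Qualifier).
Andersen and Oyelaran both have ranking points 1576 pts, so the next rule applies.
Andersen and Oyelaran are each not a home-nation competitor, so the next rule applies.
Among Andersen and Oyelaran, by date of most recent title (later first): Andersen (1994-11-11) before Oyelaran (1994-10-18).
Romero and Quinn both have ranking points 5244 pts, so the next rule applies.
Romero and Quinn are each a home-nation competitor, so the next rule applies.
Among Romero and Quinn, by date of most recent title (later first): Romero (2021-10-12) before Quinn (2017-12-25).
Among Petrov, Horvat, Adeyemi, Obi, Mendoza and Marchetti, by ranking points (higher first): Petrov, Horvat, Adeyemi and Obi (5384 pts) before Mendoza (5070 pts) before Marchetti (2025 pts).
Among Petrov, Horvat, Adeyemi and Obi, a home-nation competitor before not a home-nation competitor: Petrov, Horvat and Adeyemi (a home-nation competitor) before Obi (not a home-nation competitor).
Among Petrov, Horvat and Adeyemi, by date of most recent title (later first): Petrov (2004-09-10) before Horvat (2000-11-19) before Adeyemi (1997-04-22).
Full order: Andersen, Oyelaran, Romero, Quinn, Petrov, Horvat, Adeyemi, Obi, Mendoza, Marchetti.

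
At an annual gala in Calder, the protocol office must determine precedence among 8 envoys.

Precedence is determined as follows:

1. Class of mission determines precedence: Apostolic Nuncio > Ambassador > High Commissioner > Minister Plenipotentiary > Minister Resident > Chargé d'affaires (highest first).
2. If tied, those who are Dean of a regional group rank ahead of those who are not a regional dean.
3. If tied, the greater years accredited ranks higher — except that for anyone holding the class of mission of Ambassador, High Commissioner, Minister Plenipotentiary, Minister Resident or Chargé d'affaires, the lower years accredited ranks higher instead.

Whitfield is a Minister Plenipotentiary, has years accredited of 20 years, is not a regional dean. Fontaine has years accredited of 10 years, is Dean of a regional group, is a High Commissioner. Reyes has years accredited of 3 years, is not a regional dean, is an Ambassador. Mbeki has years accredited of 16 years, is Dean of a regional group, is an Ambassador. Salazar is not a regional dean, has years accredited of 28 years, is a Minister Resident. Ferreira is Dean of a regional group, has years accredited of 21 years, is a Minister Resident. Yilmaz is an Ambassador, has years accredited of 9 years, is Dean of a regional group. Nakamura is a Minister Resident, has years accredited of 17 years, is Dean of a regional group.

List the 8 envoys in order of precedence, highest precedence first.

By class of mission: Yilmaz, Mbeki and Reyes (Ambassador); then Fontaine (High Commissioner); then Whitfield (Minister Plenipotentiary); then Nakamura, Ferreira and Salazar (Minister Resident).
Among Yilmaz, Mbeki and Reyes, Dean of a regional group before not a regional dean: Yilmaz and Mbeki (Dean of a regional group) before Reyes (not a regional dean).
Among Yilmaz and Mbeki, by years accredited (lower first) (reversed rule for this group): Yilmaz (9 years) before Mbeki (16 years).
Among Nakamura, Ferreira and Salazar, Dean of a regional group before not a regional dean: Nakamura and Ferreira (Dean of a regional group) before Salazar (not a regional dean).
Among Nakamura and Ferreira, by years accredited (lower first) (reversed rule for this group): Nakamura (17 years) before Ferreira (21 years).
Full order: Yilmaz, Mbeki, Reyes, Fontaine, Whitfield, Nakamura, Ferreira, Salazar.

Yilmaz, Mbeki, Reyes, Fontaine, Whitfield, Nakamura, Ferreira, Salazar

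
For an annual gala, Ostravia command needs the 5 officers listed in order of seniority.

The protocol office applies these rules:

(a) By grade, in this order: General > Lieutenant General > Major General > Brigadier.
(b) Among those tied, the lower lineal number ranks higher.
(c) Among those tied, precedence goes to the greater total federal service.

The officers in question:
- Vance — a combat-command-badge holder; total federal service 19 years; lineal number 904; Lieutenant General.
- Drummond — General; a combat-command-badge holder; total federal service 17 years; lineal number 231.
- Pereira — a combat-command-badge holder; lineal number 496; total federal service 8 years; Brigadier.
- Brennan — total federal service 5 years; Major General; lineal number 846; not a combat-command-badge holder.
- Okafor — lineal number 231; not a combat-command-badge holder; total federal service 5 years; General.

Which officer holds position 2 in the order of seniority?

Okafor

By grade: Drummond and Okafor (General); then Vance (Lieutenant General); then Brennan (Major General); then Pereira (Brigadier).
Drummond and Okafor both have lineal number 231, so the next rule applies.
Among Drummond and Okafor, by total federal service (higher first): Drummond (17 years) before Okafor (5 years).
Order: Drummond, Okafor, Vance, Brennan, Pereira.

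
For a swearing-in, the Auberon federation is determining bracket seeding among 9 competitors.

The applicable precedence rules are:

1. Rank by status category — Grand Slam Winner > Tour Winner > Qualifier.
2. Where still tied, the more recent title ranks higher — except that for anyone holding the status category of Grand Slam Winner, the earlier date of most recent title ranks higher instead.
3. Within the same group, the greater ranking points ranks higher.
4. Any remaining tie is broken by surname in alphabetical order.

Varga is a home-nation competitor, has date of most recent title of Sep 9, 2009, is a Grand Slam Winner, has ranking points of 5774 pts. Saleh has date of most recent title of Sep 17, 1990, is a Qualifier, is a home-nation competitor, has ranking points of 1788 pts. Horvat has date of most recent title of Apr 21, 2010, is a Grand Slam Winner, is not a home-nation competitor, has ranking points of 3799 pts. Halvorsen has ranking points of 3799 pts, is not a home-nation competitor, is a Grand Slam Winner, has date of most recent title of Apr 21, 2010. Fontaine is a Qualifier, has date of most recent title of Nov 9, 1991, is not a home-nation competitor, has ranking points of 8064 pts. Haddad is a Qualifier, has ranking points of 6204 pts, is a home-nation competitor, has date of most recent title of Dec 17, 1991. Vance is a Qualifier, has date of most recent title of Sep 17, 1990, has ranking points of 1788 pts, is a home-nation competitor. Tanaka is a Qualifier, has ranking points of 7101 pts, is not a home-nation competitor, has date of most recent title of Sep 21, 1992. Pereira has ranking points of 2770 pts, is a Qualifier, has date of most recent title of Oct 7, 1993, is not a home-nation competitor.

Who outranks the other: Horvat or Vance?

Horvat

By status category: Varga, Halvorsen and Horvat (Grand Slam Winner); then Pereira, Tanaka, Haddad, Fontaine, Saleh and Vance (Qualifier).
Among Varga, Halvorsen and Horvat, by date of most recent title (earlier first) (reversed rule for this group): Varga (Sep 9, 2009) before Halvorsen and Horvat (Apr 21, 2010).
Halvorsen and Horvat both have ranking points 3799 pts, so the next rule applies.
Among Halvorsen and Horvat, alphabetically by surname: Halvorsen before Horvat.
Among Pereira, Tanaka, Haddad, Fontaine, Saleh and Vance, by date of most recent title (later first): Pereira (Oct 7, 1993) before Tanaka (Sep 21, 1992) before Haddad (Dec 17, 1991) before Fontaine (Nov 9, 1991) before Saleh and Vance (Sep 17, 1990).
Saleh and Vance both have ranking points 1788 pts, so the next rule applies.
Among Saleh and Vance, alphabetically by surname: Saleh before Vance.
So Horvat takes precedence.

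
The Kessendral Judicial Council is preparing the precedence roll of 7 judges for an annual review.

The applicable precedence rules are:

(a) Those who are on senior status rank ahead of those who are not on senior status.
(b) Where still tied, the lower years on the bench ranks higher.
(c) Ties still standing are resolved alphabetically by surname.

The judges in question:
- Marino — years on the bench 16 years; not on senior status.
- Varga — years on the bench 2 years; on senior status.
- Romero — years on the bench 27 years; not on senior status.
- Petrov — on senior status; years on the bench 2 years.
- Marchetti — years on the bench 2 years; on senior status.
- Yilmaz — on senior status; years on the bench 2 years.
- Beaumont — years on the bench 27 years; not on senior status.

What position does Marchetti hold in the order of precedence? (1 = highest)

1

By the first rule: Marchetti, Petrov, Varga and Yilmaz (each on senior status); then Marino, Beaumont and Romero (each not on senior status).
Marchetti, Petrov, Varga and Yilmaz all have years on the bench 2 years, so the next rule applies.
Among Marchetti, Petrov, Varga and Yilmaz, alphabetically by surname: Marchetti before Petrov before Varga before Yilmaz.
Among Marino, Beaumont and Romero, by years on the bench (lower first): Marino (16 years) before Beaumont and Romero (27 years).
Among Beaumont and Romero, alphabetically by surname: Beaumont before Romero.
Order: Marchetti, Petrov, Varga, Yilmaz, Marino, Beaumont, Romero. So position 1.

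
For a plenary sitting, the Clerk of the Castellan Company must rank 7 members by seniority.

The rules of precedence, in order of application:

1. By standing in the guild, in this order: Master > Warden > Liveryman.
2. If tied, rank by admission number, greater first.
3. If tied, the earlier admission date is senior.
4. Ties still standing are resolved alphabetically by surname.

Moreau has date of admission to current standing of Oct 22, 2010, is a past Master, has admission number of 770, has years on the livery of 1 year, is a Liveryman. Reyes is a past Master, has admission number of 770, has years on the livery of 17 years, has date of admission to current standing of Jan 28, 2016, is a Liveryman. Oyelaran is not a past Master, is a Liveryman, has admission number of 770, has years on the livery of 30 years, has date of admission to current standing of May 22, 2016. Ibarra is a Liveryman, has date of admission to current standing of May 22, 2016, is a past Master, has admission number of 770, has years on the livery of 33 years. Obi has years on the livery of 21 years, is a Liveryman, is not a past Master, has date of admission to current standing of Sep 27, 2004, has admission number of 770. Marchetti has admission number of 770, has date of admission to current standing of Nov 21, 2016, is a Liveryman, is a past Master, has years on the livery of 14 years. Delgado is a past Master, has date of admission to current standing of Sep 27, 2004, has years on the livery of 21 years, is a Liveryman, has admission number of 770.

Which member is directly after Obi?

By standing in the guild: Delgado, Obi, Moreau, Reyes, Ibarra, Oyelaran and Marchetti (Liveryman).
Delgado, Obi, Moreau, Reyes, Ibarra, Oyelaran and Marchetti all have admission number 770, so the next rule applies.
Among Delgado, Obi, Moreau, Reyes, Ibarra, Oyelaran and Marchetti, by date of admission to current standing (earlier first): Delgado and Obi (Sep 27, 2004) before Moreau (Oct 22, 2010) before Reyes (Jan 28, 2016) before Ibarra and Oyelaran (May 22, 2016) before Marchetti (Nov 21, 2016).
Among Delgado and Obi, alphabetically by surname: Delgado before Obi.
Among Ibarra and Oyelaran, alphabetically by surname: Ibarra before Oyelaran.
Order: Delgado, Obi, Moreau, Reyes, Ibarra, Oyelaran, Marchetti.

Moreau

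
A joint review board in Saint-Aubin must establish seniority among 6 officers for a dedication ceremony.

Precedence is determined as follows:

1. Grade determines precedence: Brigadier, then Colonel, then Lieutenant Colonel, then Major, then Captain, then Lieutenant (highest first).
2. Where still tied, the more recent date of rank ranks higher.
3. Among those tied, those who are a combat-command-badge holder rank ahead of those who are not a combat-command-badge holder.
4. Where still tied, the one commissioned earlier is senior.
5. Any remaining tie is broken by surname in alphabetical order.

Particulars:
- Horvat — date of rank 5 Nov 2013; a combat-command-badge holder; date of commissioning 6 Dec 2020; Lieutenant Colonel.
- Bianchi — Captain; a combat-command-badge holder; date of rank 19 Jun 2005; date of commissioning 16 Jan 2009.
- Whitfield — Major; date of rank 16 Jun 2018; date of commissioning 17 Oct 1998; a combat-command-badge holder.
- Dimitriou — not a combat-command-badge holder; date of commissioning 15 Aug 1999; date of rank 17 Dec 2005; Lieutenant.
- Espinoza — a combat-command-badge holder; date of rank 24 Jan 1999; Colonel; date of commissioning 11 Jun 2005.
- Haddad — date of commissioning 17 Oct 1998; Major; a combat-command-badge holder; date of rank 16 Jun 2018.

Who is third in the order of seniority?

By grade: Espinoza (Colonel); then Horvat (Lieutenant Colonel); then Haddad and Whitfield (Major); then Bianchi (Captain); then Dimitriou (Lieutenant).
Haddad and Whitfield both have date of rank 16 Jun 2018, so the next rule applies.
Haddad and Whitfield are each a combat-command-badge holder, so the next rule applies.
Haddad and Whitfield both have date of commissioning 17 Oct 1998, so the next rule applies.
Among Haddad and Whitfield, alphabetically by surname: Haddad before Whitfield.
Order: Espinoza, Horvat, Haddad, Whitfield, Bianchi, Dimitriou.

Haddad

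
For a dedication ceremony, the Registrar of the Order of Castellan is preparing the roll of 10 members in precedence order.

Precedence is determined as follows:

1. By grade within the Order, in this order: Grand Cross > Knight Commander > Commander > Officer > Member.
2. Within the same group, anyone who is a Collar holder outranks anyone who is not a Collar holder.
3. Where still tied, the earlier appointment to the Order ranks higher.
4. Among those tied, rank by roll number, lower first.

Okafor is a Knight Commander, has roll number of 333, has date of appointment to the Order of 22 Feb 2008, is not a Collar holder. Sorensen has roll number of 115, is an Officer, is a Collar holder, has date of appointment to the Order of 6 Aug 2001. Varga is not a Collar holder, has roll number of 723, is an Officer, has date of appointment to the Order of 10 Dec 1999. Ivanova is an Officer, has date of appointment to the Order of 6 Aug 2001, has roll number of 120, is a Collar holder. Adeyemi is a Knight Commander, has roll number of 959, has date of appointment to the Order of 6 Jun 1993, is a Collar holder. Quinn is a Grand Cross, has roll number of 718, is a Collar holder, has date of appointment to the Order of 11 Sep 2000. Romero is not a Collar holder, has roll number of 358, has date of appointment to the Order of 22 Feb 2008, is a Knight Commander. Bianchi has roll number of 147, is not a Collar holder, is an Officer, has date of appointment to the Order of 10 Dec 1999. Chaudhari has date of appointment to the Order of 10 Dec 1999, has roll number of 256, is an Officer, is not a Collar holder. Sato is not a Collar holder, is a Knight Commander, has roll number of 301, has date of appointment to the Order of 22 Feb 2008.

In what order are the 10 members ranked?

By grade within the Order: Quinn (Grand Cross); then Adeyemi, Sato, Okafor and Romero (Knight Commander); then Sorensen, Ivanova, Bianchi, Chaudhari and Varga (Officer).
Among Adeyemi, Sato, Okafor and Romero, a Collar holder before not a Collar holder: Adeyemi (a Collar holder) before Sato, Okafor and Romero (not a Collar holder).
Sato, Okafor and Romero all have date of appointment to the Order 22 Feb 2008, so the next rule applies.
Among Sato, Okafor and Romero, by roll number (lower first): Sato (301) before Okafor (333) before Romero (358).
Among Sorensen, Ivanova, Bianchi, Chaudhari and Varga, a Collar holder before not a Collar holder: Sorensen and Ivanova (a Collar holder) before Bianchi, Chaudhari and Varga (not a Collar holder).
Sorensen and Ivanova both have date of appointment to the Order 6 Aug 2001, so the next rule applies.
Among Sorensen and Ivanova, by roll number (lower first): Sorensen (115) before Ivanova (120).
Bianchi, Chaudhari and Varga all have date of appointment to the Order 10 Dec 1999, so the next rule applies.
Among Bianchi, Chaudhari and Varga, by roll number (lower first): Bianchi (147) before Chaudhari (256) before Varga (723).
Full order: Quinn, Adeyemi, Sato, Okafor, Romero, Sorensen, Ivanova, Bianchi, Chaudhari, Varga.

Quinn, Adeyemi, Sato, Okafor, Romero, Sorensen, Ivanova, Bianchi, Chaudhari, Varga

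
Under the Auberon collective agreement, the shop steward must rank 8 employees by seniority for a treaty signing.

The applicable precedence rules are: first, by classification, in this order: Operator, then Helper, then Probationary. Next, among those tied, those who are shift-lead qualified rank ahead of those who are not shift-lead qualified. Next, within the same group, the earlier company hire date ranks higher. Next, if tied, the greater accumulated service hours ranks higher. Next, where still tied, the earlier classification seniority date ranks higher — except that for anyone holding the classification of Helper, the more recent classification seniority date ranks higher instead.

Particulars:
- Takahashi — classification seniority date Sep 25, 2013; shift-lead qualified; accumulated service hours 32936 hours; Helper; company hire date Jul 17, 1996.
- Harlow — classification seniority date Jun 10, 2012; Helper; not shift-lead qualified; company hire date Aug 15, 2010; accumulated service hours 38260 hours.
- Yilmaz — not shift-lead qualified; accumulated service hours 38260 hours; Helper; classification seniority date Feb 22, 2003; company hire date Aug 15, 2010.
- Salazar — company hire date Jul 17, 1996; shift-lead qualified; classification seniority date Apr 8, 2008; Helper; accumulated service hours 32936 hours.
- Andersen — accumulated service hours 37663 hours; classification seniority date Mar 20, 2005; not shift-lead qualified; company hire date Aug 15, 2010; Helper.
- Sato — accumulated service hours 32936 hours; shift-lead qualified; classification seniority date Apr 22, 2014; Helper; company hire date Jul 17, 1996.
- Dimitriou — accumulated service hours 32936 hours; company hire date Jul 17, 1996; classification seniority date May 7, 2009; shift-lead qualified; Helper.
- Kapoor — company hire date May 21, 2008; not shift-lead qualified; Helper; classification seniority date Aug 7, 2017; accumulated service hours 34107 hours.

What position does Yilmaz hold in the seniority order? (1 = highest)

7

By classification: Sato, Takahashi, Dimitriou, Salazar, Kapoor, Harlow, Yilmaz and Andersen (Helper).
Among Sato, Takahashi, Dimitriou, Salazar, Kapoor, Harlow, Yilmaz and Andersen, shift-lead qualified before not shift-lead qualified: Sato, Takahashi, Dimitriou and Salazar (shift-lead qualified) before Kapoor, Harlow, Yilmaz and Andersen (not shift-lead qualified).
Sato, Takahashi, Dimitriou and Salazar all have company hire date Jul 17, 1996, so the next rule applies.
Sato, Takahashi, Dimitriou and Salazar all have accumulated service hours 32936 hours, so the next rule applies.
Among Sato, Takahashi, Dimitriou and Salazar, by classification seniority date (later first) (reversed rule for this group): Sato (Apr 22, 2014) before Takahashi (Sep 25, 2013) before Dimitriou (May 7, 2009) before Salazar (Apr 8, 2008).
Among Kapoor, Harlow, Yilmaz and Andersen, by company hire date (earlier first): Kapoor (May 21, 2008) before Harlow, Yilmaz and Andersen (Aug 15, 2010).
Among Harlow, Yilmaz and Andersen, by accumulated service hours (higher first): Harlow and Yilmaz (38260 hours) before Andersen (37663 hours).
Among Harlow and Yilmaz, by classification seniority date (later first) (reversed rule for this group): Harlow (Jun 10, 2012) before Yilmaz (Feb 22, 2003).
Order: Sato, Takahashi, Dimitriou, Salazar, Kapoor, Harlow, Yilmaz, Andersen. So position 7.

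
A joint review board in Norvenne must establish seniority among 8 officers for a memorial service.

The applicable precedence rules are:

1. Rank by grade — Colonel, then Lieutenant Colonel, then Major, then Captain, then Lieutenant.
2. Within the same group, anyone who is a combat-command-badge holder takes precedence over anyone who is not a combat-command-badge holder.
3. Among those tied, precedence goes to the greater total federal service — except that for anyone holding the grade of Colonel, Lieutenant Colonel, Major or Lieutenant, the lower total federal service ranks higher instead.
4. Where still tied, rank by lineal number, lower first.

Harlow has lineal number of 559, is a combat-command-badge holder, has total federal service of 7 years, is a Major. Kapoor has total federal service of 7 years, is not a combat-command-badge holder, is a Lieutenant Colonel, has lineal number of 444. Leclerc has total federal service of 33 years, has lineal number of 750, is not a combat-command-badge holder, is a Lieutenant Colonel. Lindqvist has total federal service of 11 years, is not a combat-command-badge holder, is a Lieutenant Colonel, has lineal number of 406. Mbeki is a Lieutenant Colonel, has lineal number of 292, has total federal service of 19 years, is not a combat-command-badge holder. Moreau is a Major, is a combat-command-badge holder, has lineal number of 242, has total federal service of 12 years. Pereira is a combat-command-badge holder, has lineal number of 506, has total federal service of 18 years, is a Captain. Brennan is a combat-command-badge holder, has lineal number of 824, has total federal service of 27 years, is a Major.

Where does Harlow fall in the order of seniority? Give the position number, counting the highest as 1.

By grade: Kapoor, Lindqvist, Mbeki and Leclerc (Lieutenant Colonel); then Harlow, Moreau and Brennan (Major); then Pereira (Captain).
Kapoor, Lindqvist, Mbeki and Leclerc are each not a combat-command-badge holder, so the next rule applies.
Among Kapoor, Lindqvist, Mbeki and Leclerc, by total federal service (lower first) (reversed rule for this group): Kapoor (7 years) before Lindqvist (11 years) before Mbeki (19 years) before Leclerc (33 years).
Harlow, Moreau and Brennan are each a combat-command-badge holder, so the next rule applies.
Among Harlow, Moreau and Brennan, by total federal service (lower first) (reversed rule for this group): Harlow (7 years) before Moreau (12 years) before Brennan (27 years).
Order: Kapoor, Lindqvist, Mbeki, Leclerc, Harlow, Moreau, Brennan, Pereira. So position 5.

5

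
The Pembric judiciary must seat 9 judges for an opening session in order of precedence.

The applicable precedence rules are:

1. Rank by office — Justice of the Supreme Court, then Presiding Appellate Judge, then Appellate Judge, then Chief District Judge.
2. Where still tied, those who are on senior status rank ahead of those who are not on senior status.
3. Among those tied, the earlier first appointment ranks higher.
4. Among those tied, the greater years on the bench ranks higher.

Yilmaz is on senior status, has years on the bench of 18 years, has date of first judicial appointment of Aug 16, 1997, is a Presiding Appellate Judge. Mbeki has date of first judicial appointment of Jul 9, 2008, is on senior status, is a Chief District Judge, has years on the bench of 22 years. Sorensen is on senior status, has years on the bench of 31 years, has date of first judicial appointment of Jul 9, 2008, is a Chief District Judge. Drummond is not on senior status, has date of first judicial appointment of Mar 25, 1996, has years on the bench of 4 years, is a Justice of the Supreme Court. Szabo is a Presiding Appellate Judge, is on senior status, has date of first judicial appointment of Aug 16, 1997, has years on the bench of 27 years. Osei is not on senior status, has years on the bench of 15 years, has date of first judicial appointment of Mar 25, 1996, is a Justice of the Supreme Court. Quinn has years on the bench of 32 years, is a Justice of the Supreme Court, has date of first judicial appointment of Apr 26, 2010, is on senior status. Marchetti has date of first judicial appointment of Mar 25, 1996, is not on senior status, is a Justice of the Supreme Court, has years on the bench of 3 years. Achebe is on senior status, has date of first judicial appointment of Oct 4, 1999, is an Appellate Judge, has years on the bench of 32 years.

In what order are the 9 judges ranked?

By office: Quinn, Osei, Drummond and Marchetti (Justice of the Supreme Court); then Szabo and Yilmaz (Presiding Appellate Judge); then Achebe (Appellate Judge); then Sorensen and Mbeki (Chief District Judge).
Among Quinn, Osei, Drummond and Marchetti, on senior status before not on senior status: Quinn (on senior status) before Osei, Drummond and Marchetti (not on senior status).
Osei, Drummond and Marchetti all have date of first judicial appointment Mar 25, 1996, so the next rule applies.
Among Osei, Drummond and Marchetti, by years on the bench (higher first): Osei (15 years) before Drummond (4 years) before Marchetti (3 years).
Szabo and Yilmaz are each on senior status, so the next rule applies.
Szabo and Yilmaz both have date of first judicial appointment Aug 16, 1997, so the next rule applies.
Among Szabo and Yilmaz, by years on the bench (higher first): Szabo (27 years) before Yilmaz (18 years).
Sorensen and Mbeki are each on senior status, so the next rule applies.
Sorensen and Mbeki both have date of first judicial appointment Jul 9, 2008, so the next rule applies.
Among Sorensen and Mbeki, by years on the bench (higher first): Sorensen (31 years) before Mbeki (22 years).
Full order: Quinn, Osei, Drummond, Marchetti, Szabo, Yilmaz, Achebe, Sorensen, Mbeki.

Quinn, Osei, Drummond, Marchetti, Szabo, Yilmaz, Achebe, Sorensen, Mbeki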